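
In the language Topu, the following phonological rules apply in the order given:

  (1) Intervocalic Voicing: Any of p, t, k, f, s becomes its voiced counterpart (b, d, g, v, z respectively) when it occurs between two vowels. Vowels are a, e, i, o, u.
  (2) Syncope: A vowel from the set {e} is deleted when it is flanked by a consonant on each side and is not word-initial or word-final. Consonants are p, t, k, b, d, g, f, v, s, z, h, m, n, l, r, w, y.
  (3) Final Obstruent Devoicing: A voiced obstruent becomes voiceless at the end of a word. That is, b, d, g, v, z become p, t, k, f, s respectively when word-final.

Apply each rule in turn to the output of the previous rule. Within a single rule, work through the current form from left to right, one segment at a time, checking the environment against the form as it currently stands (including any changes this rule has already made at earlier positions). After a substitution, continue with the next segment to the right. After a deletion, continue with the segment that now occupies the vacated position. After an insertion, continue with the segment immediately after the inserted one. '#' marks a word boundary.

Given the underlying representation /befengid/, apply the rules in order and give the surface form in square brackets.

(1) Intervocalic Voicing: [befengid] → [bevengid]
(2) Syncope: [bevengid] → [bvngid]
(3) Final Obstruent Devoicing: [bvngid] → [bvngit]

[bvngit]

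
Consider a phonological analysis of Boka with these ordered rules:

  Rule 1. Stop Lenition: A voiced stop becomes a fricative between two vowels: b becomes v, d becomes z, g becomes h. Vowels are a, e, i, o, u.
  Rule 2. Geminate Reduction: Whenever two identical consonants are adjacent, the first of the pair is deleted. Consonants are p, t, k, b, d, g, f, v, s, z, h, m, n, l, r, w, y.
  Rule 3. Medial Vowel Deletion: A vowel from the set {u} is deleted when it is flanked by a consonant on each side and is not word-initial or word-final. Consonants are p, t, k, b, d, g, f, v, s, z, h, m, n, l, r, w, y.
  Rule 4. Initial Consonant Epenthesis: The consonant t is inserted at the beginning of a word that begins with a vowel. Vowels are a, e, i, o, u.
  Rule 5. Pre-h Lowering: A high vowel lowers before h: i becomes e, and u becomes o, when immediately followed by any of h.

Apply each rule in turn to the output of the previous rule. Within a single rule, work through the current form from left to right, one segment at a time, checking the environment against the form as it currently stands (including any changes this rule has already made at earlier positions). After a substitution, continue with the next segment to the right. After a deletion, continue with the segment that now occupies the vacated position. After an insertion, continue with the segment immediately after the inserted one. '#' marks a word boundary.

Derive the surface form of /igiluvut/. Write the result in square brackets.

[tehilvt]

Rule 1 Stop Lenition: [igiluvut] → [ihiluvut]
Rule 2 Geminate Reduction: no change — [ihiluvut]
Rule 3 Medial Vowel Deletion: [ihiluvut] → [ihilvt]
Rule 4 Initial Consonant Epenthesis: [ihilvt] → [tihilvt]
Rule 5 Pre-h Lowering: [tihilvt] → [tehilvt]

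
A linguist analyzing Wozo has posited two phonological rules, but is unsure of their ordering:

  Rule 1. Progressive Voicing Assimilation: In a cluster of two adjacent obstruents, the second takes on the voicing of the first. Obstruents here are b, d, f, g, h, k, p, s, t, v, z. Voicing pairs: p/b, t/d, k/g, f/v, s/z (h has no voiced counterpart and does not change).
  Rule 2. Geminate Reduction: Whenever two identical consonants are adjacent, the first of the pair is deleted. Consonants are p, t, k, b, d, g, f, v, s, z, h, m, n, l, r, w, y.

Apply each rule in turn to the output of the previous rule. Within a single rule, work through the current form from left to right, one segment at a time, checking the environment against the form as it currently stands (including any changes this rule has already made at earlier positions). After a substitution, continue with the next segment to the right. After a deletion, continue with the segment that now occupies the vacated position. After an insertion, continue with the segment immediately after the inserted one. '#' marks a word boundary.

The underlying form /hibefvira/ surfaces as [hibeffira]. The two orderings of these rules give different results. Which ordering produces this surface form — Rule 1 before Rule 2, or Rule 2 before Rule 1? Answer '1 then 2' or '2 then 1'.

2 then 1

Order 1 then 2:
  1 Progressive Voicing Assimilation: [hibefvira] → [hibeffira]
  2 Geminate Reduction: [hibeffira] → [hibefira]
  result: [hibefira]
Order 2 then 1:
  2 Geminate Reduction: no change — [hibefvira]
  1 Progressive Voicing Assimilation: [hibefvira] → [hibeffira]
  result: [hibeffira]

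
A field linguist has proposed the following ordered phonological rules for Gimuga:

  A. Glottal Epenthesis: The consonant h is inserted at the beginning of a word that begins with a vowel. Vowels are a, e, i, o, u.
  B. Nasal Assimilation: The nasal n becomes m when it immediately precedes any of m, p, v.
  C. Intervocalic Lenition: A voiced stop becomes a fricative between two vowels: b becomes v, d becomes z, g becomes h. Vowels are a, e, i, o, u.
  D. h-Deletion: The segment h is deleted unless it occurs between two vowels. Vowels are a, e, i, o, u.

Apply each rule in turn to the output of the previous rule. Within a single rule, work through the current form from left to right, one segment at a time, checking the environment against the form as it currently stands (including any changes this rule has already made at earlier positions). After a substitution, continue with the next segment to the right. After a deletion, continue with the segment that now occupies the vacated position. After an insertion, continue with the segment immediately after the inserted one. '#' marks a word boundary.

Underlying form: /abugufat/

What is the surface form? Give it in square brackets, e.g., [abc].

[avuhufat]

A Glottal Epenthesis: [abugufat] → [habugufat]
B Nasal Assimilation: no change — [habugufat]
C Intervocalic Lenition: [habugufat] → [havuhufat]
D h-Deletion: [havuhufat] → [avuhufat]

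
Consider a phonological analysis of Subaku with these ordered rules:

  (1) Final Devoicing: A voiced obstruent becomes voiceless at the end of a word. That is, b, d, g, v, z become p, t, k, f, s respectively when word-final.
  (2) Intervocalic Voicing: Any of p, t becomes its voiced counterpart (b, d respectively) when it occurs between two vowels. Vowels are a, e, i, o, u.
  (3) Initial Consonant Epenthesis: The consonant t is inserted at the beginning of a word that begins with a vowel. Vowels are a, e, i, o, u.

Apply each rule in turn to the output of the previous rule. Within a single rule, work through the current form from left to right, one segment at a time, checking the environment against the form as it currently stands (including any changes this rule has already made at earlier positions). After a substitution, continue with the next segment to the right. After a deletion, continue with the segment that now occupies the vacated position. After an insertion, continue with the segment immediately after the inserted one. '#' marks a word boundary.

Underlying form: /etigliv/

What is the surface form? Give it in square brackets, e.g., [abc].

[tediglif]

(1) Final Devoicing: [etigliv] → [etiglif]
(2) Intervocalic Voicing: [etiglif] → [ediglif]
(3) Initial Consonant Epenthesis: [ediglif] → [tediglif]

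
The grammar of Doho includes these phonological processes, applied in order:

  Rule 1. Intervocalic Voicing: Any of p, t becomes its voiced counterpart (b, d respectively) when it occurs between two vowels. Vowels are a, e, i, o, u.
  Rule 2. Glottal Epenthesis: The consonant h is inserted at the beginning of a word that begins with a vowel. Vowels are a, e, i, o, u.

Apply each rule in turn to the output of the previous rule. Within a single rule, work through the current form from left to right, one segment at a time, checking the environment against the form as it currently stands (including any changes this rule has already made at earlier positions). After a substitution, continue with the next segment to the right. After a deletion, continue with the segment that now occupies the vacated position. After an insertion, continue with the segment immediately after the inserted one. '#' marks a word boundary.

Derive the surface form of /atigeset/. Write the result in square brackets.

[hadigeset]

Rule 1 Intervocalic Voicing: [atigeset] → [adigeset]
Rule 2 Glottal Epenthesis: [adigeset] → [hadigeset]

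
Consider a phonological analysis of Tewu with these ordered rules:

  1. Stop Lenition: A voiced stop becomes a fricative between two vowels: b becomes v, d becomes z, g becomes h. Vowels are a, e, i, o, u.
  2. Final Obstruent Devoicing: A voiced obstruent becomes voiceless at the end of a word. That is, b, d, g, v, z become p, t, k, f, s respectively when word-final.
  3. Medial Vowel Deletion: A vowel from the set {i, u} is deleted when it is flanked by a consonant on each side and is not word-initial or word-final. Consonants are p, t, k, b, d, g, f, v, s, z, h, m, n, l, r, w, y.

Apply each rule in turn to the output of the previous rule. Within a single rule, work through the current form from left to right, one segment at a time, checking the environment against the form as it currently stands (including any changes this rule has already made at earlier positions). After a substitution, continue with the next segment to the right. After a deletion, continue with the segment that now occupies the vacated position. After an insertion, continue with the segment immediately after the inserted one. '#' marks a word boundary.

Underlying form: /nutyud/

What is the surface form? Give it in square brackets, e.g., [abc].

1 Stop Lenition: no change — [nutyud]
2 Final Obstruent Devoicing: [nutyud] → [nutyut]
3 Medial Vowel Deletion: [nutyut] → [ntyt]

[ntyt]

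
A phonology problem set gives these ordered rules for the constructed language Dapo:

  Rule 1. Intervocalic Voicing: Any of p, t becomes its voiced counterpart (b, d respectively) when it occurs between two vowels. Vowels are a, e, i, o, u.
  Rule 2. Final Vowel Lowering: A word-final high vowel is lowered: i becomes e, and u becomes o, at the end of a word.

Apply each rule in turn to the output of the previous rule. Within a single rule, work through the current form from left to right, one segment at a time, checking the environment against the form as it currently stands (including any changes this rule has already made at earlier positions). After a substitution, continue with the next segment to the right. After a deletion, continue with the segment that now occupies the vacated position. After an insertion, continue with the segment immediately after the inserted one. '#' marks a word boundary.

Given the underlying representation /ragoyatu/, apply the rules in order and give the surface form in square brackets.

Rule 1 Intervocalic Voicing: [ragoyatu] → [ragoyadu]
Rule 2 Final Vowel Lowering: [ragoyadu] → [ragoyado]

[ragoyado]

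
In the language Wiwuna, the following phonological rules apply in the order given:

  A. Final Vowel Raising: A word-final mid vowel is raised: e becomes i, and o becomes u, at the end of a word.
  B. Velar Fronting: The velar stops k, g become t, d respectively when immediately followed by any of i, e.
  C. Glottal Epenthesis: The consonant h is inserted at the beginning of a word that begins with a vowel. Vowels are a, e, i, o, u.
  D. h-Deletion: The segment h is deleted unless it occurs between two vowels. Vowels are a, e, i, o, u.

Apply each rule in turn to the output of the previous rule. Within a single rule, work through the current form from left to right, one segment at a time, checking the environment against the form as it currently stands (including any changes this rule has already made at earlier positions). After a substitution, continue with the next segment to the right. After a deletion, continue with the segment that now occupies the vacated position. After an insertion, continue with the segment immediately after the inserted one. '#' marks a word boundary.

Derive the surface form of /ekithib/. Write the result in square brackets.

[etitib]

A Final Vowel Raising: no change — [ekithib]
B Velar Fronting: [ekithib] → [etithib]
C Glottal Epenthesis: [etithib] → [hetithib]
D h-Deletion: [hetithib] → [etitib]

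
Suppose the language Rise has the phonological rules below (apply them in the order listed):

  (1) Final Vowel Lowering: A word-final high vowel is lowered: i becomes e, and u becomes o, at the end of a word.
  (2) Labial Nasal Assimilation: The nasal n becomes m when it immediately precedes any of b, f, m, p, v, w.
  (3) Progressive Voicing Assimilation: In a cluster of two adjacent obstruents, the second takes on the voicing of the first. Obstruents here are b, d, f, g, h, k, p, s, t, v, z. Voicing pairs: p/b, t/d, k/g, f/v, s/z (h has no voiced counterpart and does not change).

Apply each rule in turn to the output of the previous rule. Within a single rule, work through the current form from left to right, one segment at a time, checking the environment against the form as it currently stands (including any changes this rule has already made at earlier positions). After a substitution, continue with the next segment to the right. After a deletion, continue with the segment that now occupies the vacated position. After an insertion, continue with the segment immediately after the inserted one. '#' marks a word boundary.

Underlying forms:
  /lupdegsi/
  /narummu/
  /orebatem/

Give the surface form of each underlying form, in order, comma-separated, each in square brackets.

[luptegze], [narummo], [orebatem]

/lupdegsi/:
  (1) Final Vowel Lowering: [lupdegsi] → [lupdegse]
  (2) Labial Nasal Assimilation: no change — [lupdegse]
  (3) Progressive Voicing Assimilation: [lupdegse] → [luptegze]
/narummu/:
  (1) Final Vowel Lowering: [narummu] → [narummo]
  (2) Labial Nasal Assimilation: no change — [narummo]
  (3) Progressive Voicing Assimilation: no change — [narummo]
/orebatem/:
  (1) Final Vowel Lowering: no change — [orebatem]
  (2) Labial Nasal Assimilation: no change — [orebatem]
  (3) Progressive Voicing Assimilation: no change — [orebatem]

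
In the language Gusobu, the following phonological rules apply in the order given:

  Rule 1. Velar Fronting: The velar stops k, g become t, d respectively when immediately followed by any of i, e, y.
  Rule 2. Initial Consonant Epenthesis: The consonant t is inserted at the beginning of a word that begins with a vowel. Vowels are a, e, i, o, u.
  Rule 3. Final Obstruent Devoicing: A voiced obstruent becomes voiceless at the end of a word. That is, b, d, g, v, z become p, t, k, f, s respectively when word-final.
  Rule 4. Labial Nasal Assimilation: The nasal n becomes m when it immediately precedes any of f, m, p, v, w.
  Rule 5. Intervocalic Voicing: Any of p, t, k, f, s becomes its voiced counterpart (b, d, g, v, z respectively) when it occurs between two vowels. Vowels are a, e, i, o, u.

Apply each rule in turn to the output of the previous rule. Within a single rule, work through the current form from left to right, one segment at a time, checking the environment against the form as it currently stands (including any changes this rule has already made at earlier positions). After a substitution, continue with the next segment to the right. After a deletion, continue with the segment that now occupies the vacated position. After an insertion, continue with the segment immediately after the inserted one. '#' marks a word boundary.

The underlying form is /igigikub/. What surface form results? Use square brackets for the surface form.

[tididigup]

Rule 1 Velar Fronting: [igigikub] → [ididikub]
Rule 2 Initial Consonant Epenthesis: [ididikub] → [tididikub]
Rule 3 Final Obstruent Devoicing: [tididikub] → [tididikup]
Rule 4 Labial Nasal Assimilation: no change — [tididikup]
Rule 5 Intervocalic Voicing: [tididikup] → [tididigup]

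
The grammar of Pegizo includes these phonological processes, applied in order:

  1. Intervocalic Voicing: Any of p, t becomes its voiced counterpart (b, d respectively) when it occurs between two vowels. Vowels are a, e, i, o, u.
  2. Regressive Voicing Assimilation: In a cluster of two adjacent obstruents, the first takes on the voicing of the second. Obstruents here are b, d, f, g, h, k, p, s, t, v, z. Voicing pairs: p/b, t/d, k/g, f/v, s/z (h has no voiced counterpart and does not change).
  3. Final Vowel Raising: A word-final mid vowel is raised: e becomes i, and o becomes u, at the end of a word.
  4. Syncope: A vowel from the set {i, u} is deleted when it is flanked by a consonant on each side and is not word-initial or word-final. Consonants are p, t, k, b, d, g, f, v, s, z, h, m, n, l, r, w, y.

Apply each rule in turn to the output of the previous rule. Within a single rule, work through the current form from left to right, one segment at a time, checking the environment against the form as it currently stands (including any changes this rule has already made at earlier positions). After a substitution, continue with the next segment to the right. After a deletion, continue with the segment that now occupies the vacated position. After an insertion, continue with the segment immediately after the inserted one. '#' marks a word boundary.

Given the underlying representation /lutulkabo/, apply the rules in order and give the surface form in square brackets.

[ldlkabu]

1 Intervocalic Voicing: [lutulkabo] → [ludulkabo]
2 Regressive Voicing Assimilation: no change — [ludulkabo]
3 Final Vowel Raising: [ludulkabo] → [ludulkabu]
4 Syncope: [ludulkabu] → [ldlkabu]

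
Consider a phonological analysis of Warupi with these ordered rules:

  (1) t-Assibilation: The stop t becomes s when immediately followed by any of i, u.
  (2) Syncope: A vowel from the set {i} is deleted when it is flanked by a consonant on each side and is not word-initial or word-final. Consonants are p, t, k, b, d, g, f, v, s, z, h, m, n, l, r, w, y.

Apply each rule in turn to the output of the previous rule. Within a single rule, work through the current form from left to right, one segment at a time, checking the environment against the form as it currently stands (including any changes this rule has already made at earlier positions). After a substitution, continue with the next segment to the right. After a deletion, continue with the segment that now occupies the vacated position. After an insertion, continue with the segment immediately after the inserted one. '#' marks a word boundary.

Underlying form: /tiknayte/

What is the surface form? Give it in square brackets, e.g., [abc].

(1) t-Assibilation: [tiknayte] → [siknayte]
(2) Syncope: [siknayte] → [sknayte]

[sknayte]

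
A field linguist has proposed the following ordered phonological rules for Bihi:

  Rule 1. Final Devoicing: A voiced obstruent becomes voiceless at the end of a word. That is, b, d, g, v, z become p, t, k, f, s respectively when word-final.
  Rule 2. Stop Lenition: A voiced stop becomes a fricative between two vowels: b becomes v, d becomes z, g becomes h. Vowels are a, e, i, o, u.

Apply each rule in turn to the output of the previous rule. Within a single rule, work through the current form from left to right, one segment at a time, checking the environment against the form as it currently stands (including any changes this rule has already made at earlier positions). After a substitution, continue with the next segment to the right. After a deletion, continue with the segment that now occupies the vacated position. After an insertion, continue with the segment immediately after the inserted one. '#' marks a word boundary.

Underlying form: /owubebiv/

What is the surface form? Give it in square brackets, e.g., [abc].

Rule 1 Final Devoicing: [owubebiv] → [owubebif]
Rule 2 Stop Lenition: [owubebif] → [owuvevif]

[owuvevif]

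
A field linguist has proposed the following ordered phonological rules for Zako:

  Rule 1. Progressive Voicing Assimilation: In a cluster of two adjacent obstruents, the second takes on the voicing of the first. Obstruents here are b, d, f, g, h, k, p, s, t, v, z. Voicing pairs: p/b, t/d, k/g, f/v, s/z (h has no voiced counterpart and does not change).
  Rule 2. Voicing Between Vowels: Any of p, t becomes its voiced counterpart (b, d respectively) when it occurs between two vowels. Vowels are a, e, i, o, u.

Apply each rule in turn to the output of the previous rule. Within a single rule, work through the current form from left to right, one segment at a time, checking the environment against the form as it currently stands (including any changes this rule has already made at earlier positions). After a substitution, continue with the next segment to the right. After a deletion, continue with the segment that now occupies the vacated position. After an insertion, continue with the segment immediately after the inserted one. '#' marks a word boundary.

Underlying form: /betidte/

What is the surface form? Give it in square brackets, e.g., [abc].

Rule 1 Progressive Voicing Assimilation: [betidte] → [betidde]
Rule 2 Voicing Between Vowels: [betidde] → [bedidde]

[bedidde]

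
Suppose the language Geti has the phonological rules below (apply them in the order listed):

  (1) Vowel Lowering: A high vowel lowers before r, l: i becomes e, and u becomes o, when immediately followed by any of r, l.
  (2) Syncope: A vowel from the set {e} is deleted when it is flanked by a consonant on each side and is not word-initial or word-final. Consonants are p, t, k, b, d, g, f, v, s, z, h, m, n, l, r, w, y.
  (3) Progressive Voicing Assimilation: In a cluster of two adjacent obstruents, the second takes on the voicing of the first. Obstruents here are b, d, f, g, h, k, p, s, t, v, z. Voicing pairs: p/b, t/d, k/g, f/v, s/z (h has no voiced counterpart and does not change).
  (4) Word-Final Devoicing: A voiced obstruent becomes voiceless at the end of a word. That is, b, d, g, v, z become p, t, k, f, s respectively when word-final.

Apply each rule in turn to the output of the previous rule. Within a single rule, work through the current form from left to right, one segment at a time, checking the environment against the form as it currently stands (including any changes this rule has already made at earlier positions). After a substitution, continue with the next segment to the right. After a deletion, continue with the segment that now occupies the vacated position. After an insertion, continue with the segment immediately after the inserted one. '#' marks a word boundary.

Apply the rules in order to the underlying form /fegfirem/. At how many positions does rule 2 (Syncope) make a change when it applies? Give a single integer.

3

(1) Vowel Lowering: [fegfirem] → [fegferem]
(2) Syncope: [fegferem] → [fgfrm]
(3) Progressive Voicing Assimilation: [fgfrm] → [fkfrm]
(4) Word-Final Devoicing: no change — [fkfrm]
Rule 2 changed 3 position(s).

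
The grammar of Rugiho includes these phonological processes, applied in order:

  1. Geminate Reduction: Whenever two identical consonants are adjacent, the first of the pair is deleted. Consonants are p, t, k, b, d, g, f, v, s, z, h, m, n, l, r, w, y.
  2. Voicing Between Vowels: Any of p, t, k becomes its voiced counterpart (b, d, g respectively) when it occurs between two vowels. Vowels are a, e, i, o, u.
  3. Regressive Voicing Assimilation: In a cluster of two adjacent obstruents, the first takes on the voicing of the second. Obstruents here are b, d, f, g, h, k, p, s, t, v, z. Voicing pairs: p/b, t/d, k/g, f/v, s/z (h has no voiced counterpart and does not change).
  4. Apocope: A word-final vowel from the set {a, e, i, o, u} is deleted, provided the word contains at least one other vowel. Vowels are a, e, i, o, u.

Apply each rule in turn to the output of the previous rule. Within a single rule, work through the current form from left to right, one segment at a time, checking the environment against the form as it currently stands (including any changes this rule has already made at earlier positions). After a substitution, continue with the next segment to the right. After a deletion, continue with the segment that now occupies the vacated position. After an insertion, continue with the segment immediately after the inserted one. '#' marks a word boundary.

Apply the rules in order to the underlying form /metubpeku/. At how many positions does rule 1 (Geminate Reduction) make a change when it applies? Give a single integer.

0

1 Geminate Reduction: no change — [metubpeku]
2 Voicing Between Vowels: [metubpeku] → [medubpegu]
3 Regressive Voicing Assimilation: [medubpegu] → [meduppegu]
4 Apocope: [meduppegu] → [meduppeg]
Rule 1 changed 0 position(s).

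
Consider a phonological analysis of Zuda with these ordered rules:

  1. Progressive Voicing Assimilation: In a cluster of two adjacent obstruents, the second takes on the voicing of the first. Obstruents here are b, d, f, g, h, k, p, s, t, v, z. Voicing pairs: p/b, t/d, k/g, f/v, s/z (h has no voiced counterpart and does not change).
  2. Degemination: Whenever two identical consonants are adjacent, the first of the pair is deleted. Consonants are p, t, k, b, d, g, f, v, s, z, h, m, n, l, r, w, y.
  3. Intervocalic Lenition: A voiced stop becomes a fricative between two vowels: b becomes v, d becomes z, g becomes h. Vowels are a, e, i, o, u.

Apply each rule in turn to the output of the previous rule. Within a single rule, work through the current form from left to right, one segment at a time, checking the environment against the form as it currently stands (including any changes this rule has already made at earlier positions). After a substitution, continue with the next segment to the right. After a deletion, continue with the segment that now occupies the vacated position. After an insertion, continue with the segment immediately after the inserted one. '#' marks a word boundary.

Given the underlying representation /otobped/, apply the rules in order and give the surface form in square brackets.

[otoved]

1 Progressive Voicing Assimilation: [otobped] → [otobbed]
2 Degemination: [otobbed] → [otobed]
3 Intervocalic Lenition: [otobed] → [otoved]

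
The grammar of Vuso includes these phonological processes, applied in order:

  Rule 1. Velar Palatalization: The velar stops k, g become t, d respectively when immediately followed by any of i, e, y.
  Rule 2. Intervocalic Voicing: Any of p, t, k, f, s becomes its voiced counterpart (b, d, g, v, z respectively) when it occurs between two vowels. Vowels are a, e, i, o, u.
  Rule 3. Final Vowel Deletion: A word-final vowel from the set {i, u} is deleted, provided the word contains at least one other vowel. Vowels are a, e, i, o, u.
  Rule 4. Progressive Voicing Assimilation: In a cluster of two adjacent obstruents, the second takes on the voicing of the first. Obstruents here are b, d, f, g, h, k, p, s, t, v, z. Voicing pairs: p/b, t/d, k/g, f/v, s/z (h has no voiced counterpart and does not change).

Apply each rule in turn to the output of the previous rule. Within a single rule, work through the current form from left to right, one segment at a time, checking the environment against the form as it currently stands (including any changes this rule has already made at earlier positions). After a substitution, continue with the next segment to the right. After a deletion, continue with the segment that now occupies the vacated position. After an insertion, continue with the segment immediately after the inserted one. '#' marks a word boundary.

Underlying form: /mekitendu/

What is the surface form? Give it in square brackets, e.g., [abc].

Rule 1 Velar Palatalization: [mekitendu] → [metitendu]
Rule 2 Intervocalic Voicing: [metitendu] → [medidendu]
Rule 3 Final Vowel Deletion: [medidendu] → [medidend]
Rule 4 Progressive Voicing Assimilation: no change — [medidend]

[medidend]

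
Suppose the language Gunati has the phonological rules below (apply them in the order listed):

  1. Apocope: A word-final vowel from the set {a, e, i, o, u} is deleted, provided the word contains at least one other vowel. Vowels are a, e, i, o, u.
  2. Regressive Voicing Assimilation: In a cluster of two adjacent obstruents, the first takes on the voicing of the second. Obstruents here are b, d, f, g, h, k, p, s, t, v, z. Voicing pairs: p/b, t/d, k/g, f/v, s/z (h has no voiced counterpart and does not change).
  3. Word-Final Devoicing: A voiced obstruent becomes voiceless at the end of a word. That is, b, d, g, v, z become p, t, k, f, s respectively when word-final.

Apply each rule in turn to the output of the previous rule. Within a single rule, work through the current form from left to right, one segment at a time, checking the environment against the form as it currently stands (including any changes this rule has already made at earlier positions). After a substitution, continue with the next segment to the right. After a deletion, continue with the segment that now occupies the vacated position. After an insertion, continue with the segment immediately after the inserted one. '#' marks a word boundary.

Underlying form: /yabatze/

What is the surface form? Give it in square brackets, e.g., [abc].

[yabads]

1 Apocope: [yabatze] → [yabatz]
2 Regressive Voicing Assimilation: [yabatz] → [yabadz]
3 Word-Final Devoicing: [yabadz] → [yabads]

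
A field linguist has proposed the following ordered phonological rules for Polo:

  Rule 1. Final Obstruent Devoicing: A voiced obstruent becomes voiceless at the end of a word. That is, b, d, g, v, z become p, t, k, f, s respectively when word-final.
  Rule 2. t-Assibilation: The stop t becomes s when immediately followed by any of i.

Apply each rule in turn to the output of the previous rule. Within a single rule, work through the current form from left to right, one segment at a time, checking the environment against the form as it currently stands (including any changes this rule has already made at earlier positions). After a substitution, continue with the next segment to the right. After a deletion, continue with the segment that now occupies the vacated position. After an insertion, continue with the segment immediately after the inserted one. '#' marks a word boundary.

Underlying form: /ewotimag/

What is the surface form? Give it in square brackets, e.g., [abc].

[ewosimak]

Rule 1 Final Obstruent Devoicing: [ewotimag] → [ewotimak]
Rule 2 t-Assibilation: [ewotimak] → [ewosimak]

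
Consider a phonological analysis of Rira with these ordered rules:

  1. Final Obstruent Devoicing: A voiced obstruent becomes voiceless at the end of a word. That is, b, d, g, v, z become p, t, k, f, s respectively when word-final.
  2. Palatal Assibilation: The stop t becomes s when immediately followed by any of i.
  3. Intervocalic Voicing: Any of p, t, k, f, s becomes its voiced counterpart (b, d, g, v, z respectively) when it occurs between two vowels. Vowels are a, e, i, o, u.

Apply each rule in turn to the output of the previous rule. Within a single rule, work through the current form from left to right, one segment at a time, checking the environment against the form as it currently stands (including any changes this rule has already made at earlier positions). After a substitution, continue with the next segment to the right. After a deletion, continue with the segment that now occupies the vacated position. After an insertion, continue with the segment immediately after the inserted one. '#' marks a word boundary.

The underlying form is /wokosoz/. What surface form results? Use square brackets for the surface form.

[wogozos]

1 Final Obstruent Devoicing: [wokosoz] → [wokosos]
2 Palatal Assibilation: no change — [wokosos]
3 Intervocalic Voicing: [wokosos] → [wogozos]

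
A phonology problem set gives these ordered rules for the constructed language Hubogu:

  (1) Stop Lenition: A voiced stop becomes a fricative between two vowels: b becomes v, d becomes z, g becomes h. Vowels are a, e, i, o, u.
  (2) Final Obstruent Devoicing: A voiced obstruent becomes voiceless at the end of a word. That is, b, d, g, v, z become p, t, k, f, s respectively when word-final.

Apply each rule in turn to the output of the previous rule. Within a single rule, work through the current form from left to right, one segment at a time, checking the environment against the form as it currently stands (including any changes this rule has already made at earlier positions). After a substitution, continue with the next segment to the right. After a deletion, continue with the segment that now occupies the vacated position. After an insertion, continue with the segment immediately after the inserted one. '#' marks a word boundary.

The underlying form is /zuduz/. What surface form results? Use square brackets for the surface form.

(1) Stop Lenition: [zuduz] → [zuzuz]
(2) Final Obstruent Devoicing: [zuzuz] → [zuzus]

[zuzus]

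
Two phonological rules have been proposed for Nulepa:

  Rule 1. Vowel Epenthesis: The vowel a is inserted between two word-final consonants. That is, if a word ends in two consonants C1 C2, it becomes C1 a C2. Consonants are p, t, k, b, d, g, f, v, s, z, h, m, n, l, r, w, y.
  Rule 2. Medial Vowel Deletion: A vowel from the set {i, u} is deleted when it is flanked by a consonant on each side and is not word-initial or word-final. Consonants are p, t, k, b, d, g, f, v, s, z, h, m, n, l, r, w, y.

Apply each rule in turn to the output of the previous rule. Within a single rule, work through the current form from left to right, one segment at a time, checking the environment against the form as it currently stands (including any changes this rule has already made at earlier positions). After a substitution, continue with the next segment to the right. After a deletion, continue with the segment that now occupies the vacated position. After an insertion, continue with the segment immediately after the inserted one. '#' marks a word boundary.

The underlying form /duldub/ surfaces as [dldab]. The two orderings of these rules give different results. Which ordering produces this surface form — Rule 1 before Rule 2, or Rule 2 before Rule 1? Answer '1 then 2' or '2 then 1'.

Order 1 then 2:
  1 Vowel Epenthesis: no change — [duldub]
  2 Medial Vowel Deletion: [duldub] → [dldb]
  result: [dldb]
Order 2 then 1:
  2 Medial Vowel Deletion: [duldub] → [dldb]
  1 Vowel Epenthesis: [dldb] → [dldab]
  result: [dldab]

2 then 1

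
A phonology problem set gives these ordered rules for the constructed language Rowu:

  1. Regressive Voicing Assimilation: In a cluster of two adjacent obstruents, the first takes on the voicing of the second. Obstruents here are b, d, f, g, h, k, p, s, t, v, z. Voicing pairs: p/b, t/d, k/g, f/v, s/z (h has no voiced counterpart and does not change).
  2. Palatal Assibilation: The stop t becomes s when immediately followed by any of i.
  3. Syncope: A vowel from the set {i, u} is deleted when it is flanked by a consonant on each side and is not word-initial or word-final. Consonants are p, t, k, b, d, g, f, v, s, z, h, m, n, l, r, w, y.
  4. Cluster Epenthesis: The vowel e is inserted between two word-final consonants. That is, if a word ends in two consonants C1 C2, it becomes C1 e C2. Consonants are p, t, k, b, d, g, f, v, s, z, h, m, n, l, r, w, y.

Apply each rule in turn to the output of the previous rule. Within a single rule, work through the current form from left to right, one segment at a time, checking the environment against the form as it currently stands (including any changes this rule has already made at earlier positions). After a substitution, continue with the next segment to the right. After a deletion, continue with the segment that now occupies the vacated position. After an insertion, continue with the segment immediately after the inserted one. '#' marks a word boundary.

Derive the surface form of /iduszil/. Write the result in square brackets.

[idzzel]

1 Regressive Voicing Assimilation: [iduszil] → [iduzzil]
2 Palatal Assibilation: no change — [iduzzil]
3 Syncope: [iduzzil] → [idzzl]
4 Cluster Epenthesis: [idzzl] → [idzzel]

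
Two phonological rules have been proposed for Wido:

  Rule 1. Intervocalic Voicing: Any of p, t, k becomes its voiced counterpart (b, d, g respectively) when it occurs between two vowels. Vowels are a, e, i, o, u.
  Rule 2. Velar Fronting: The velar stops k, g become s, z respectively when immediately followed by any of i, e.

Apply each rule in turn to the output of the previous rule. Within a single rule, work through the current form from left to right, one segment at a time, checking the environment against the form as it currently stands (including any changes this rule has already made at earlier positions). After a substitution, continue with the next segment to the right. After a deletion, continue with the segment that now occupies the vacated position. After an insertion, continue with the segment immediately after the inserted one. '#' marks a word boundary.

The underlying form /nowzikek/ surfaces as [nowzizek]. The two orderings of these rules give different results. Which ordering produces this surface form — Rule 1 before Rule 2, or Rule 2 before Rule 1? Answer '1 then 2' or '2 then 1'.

Order 1 then 2:
  1 Intervocalic Voicing: [nowzikek] → [nowzigek]
  2 Velar Fronting: [nowzigek] → [nowzizek]
  result: [nowzizek]
Order 2 then 1:
  2 Velar Fronting: [nowzikek] → [nowzisek]
  1 Intervocalic Voicing: no change — [nowzisek]
  result: [nowzisek]

1 then 2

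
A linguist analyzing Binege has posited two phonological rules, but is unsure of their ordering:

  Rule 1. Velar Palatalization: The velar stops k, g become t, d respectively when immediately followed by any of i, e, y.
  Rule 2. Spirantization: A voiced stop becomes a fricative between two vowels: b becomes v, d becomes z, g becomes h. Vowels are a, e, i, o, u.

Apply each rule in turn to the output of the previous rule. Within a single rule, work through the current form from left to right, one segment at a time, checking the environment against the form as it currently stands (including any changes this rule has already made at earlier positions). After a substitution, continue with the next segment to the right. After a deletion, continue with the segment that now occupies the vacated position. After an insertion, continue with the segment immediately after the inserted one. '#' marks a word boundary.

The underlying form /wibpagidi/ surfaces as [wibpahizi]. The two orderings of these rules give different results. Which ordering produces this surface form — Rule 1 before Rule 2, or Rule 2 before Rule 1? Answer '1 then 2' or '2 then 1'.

Order 1 then 2:
  1 Velar Palatalization: [wibpagidi] → [wibpadidi]
  2 Spirantization: [wibpadidi] → [wibpazizi]
  result: [wibpazizi]
Order 2 then 1:
  2 Spirantization: [wibpagidi] → [wibpahizi]
  1 Velar Palatalization: no change — [wibpahizi]
  result: [wibpahizi]

2 then 1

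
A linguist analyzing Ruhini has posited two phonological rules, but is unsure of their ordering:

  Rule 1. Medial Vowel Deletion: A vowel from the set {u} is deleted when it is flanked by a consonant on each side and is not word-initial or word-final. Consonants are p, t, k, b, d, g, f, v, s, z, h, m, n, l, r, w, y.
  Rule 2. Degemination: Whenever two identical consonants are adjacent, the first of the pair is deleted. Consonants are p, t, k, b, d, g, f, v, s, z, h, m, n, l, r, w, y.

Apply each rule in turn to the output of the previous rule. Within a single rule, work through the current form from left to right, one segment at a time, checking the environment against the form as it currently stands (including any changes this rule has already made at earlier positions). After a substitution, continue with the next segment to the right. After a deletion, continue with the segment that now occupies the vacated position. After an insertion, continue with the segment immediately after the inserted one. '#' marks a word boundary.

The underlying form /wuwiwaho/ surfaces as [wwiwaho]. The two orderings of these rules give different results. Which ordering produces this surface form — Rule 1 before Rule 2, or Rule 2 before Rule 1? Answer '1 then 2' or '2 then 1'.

Order 1 then 2:
  1 Medial Vowel Deletion: [wuwiwaho] → [wwiwaho]
  2 Degemination: [wwiwaho] → [wiwaho]
  result: [wiwaho]
Order 2 then 1:
  2 Degemination: no change — [wuwiwaho]
  1 Medial Vowel Deletion: [wuwiwaho] → [wwiwaho]
  result: [wwiwaho]

2 then 1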